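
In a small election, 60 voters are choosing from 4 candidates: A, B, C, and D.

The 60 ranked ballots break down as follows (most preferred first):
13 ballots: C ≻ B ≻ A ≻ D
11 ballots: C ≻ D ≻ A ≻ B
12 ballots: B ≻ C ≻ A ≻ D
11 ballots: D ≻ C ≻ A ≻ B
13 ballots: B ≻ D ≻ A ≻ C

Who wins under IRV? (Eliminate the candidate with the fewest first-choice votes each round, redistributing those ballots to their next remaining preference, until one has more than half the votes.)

Round 1: A 0, B 25, C 24, D 11. A eliminated.
Round 2: B 25, C 24, D 11. D eliminated.
Round 3: B 25, C 35. C has a majority (≥31).

C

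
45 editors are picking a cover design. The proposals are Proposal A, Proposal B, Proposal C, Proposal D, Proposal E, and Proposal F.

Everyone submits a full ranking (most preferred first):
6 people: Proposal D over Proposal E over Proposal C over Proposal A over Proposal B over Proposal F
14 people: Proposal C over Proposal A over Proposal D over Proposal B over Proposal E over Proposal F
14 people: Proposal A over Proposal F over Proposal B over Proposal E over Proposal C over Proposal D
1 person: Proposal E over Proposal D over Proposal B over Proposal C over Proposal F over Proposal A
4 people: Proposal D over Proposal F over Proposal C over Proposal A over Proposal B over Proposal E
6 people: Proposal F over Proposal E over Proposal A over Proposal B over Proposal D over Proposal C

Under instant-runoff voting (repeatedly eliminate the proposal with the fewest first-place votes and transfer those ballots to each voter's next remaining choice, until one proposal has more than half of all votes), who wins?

Proposal C

Round 1: Proposal A 14, Proposal B 0, Proposal C 14, Proposal D 10, Proposal E 1, Proposal F 6. Proposal B eliminated.
Round 2: Proposal A 14, Proposal C 14, Proposal D 10, Proposal E 1, Proposal F 6. Proposal E eliminated.
Round 3: Proposal A 14, Proposal C 14, Proposal D 11, Proposal F 6. Proposal F eliminated.
Round 4: Proposal A 20, Proposal C 14, Proposal D 11. Proposal D eliminated.
Round 5: Proposal A 20, Proposal C 25. Proposal C has a majority (≥23).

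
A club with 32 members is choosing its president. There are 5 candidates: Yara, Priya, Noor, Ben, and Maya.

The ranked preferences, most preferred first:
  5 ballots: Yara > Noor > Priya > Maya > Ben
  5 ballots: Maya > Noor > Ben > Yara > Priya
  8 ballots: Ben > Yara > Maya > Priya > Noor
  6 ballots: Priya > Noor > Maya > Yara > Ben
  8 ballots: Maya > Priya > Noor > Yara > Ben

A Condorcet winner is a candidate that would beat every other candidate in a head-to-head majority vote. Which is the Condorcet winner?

Maya vs Yara: 19–13
Maya vs Priya: 21–11
Maya vs Noor: 21–11
Maya vs Ben: 24–8
Maya beats every other candidate.

Maya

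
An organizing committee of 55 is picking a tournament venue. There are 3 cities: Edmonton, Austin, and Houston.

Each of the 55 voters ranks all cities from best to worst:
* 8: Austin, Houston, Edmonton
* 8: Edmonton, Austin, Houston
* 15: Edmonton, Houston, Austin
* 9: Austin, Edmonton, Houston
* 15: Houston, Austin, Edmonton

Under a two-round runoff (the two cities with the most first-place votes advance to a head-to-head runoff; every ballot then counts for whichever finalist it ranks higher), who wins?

Round 1 first-place votes: Edmonton 23, Austin 17, Houston 15. Edmonton and Austin advance.
Runoff: Edmonton is ranked above Austin on 23 ballots, Austin above Edmonton on 32.

Austin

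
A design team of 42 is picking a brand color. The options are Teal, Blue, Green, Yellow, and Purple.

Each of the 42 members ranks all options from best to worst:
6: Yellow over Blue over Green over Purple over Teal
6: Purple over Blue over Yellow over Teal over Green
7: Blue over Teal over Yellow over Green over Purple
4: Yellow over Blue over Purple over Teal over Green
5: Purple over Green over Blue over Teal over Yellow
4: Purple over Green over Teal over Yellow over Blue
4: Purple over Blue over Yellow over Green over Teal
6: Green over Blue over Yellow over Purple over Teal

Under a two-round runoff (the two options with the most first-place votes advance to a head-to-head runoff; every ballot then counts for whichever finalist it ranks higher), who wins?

Round 1 first-place votes: Teal 0, Blue 7, Green 6, Yellow 10, Purple 19. Purple and Yellow advance.
Runoff: Purple is ranked above Yellow on 19 ballots, Yellow above Purple on 23.

Yellow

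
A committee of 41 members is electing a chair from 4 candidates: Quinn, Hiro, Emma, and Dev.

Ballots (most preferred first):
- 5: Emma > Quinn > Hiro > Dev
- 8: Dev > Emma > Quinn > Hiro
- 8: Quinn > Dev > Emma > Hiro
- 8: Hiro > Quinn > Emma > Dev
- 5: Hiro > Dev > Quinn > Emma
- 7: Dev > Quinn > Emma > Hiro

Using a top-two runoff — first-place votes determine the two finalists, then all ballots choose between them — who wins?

Dev

Round 1 first-place votes: Quinn 8, Hiro 13, Emma 5, Dev 15. Dev and Hiro advance.
Runoff: Dev is ranked above Hiro on 23 ballots, Hiro above Dev on 18.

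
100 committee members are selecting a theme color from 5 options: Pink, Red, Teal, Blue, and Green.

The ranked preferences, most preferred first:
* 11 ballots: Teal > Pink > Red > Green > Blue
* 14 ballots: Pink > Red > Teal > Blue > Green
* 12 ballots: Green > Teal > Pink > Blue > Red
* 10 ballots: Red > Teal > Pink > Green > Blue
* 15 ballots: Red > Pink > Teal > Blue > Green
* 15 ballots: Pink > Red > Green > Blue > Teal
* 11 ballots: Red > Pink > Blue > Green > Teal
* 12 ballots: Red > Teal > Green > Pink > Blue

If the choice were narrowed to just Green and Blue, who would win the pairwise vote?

Green

Green is ranked above Blue on 60 ballots; Blue above Green on 40.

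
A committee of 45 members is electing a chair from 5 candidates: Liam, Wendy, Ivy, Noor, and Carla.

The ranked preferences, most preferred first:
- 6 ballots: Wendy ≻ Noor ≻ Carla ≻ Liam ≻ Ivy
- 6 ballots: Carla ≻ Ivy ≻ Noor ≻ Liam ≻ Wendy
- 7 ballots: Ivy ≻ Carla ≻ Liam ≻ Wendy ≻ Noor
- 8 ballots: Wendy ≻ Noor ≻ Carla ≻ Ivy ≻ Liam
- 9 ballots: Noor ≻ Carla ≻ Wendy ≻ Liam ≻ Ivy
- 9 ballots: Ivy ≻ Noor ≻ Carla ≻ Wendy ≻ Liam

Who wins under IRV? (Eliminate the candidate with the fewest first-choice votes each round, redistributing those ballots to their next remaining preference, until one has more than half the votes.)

Round 1: Liam 0, Wendy 14, Ivy 16, Noor 9, Carla 6. Liam eliminated.
Round 2: Wendy 14, Ivy 16, Noor 9, Carla 6. Carla eliminated.
Round 3: Wendy 14, Ivy 22, Noor 9. Noor eliminated.
Round 4: Wendy 23, Ivy 22. Wendy has a majority (≥23).

Wendy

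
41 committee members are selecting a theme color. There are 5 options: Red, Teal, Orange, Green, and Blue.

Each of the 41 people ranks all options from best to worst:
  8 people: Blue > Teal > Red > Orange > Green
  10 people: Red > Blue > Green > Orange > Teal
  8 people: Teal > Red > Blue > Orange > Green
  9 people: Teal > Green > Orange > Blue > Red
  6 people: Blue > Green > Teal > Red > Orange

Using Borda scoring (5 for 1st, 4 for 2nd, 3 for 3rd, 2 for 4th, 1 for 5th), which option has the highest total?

Red: 8×3 + 10×5 + 8×4 + 9×1 + 6×2 = 127
Teal: 8×4 + 10×1 + 8×5 + 9×5 + 6×3 = 145
Orange: 8×2 + 10×2 + 8×2 + 9×3 + 6×1 = 85
Green: 8×1 + 10×3 + 8×1 + 9×4 + 6×4 = 106
Blue: 8×5 + 10×4 + 8×3 + 9×2 + 6×5 = 152

Blue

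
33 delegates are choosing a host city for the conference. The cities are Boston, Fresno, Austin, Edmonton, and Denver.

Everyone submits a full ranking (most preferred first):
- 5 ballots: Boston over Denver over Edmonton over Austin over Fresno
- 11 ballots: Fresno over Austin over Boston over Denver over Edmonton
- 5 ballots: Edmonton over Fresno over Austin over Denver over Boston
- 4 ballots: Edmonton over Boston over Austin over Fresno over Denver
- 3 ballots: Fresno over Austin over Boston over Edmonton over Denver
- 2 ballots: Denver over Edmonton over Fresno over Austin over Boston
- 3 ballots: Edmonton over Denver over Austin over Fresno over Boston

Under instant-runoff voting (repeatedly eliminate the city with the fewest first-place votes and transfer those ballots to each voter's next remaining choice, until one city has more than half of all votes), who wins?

Round 1: Boston 5, Fresno 14, Austin 0, Edmonton 12, Denver 2. Austin eliminated.
Round 2: Boston 5, Fresno 14, Edmonton 12, Denver 2. Denver eliminated.
Round 3: Boston 5, Fresno 14, Edmonton 14. Boston eliminated.
Round 4: Fresno 14, Edmonton 19. Edmonton has a majority (≥17).

Edmonton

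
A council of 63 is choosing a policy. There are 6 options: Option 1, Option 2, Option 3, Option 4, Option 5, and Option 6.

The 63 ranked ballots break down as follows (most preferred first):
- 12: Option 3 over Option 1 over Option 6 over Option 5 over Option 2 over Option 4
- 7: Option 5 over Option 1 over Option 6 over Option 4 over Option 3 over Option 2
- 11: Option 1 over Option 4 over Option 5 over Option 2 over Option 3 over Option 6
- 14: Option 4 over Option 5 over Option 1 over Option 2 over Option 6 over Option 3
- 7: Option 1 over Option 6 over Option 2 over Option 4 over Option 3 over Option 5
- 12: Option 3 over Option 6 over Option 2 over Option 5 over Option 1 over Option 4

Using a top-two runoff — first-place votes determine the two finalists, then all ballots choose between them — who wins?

Round 1 first-place votes: Option 1 18, Option 2 0, Option 3 24, Option 4 14, Option 5 7, Option 6 0. Option 3 and Option 1 advance.
Runoff: Option 3 is ranked above Option 1 on 24 ballots, Option 1 above Option 3 on 39.

Option 1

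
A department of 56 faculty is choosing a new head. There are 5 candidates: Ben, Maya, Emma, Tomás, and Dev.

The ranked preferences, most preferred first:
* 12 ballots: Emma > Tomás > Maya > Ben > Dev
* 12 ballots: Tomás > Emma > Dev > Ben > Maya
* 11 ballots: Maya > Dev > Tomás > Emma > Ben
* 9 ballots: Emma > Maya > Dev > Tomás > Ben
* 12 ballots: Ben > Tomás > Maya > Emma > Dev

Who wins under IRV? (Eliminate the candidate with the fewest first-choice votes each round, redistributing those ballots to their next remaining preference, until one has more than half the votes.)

Round 1: Ben 12, Maya 11, Emma 21, Tomás 12, Dev 0. Dev eliminated.
Round 2: Ben 12, Maya 11, Emma 21, Tomás 12. Maya eliminated.
Round 3: Ben 12, Emma 21, Tomás 23. Ben eliminated.
Round 4: Emma 21, Tomás 35. Tomás has a majority (≥29).

Tomás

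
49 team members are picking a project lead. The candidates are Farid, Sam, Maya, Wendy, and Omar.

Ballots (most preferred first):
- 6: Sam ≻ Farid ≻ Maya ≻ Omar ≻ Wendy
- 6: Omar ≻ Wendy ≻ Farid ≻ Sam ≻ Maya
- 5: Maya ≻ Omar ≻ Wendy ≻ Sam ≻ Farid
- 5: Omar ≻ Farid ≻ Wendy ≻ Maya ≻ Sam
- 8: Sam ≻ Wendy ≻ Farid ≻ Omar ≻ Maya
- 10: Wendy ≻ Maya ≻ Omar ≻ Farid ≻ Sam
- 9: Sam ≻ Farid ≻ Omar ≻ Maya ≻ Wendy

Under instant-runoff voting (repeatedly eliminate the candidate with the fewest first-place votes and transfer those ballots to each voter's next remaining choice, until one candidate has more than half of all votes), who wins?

Omar

Round 1: Farid 0, Sam 23, Maya 5, Wendy 10, Omar 11. Farid eliminated.
Round 2: Sam 23, Maya 5, Wendy 10, Omar 11. Maya eliminated.
Round 3: Sam 23, Wendy 10, Omar 16. Wendy eliminated.
Round 4: Sam 23, Omar 26. Omar has a majority (≥25).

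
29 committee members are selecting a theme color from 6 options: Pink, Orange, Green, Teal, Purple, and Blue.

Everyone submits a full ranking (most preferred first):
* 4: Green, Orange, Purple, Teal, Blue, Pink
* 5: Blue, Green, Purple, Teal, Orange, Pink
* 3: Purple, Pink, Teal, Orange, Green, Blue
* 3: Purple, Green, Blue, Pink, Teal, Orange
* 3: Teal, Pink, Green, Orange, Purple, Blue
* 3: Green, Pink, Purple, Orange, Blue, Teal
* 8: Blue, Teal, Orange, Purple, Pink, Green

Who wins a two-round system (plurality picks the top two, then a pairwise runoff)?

Green

Round 1 first-place votes: Pink 0, Orange 0, Green 7, Teal 3, Purple 6, Blue 13. Blue and Green advance.
Runoff: Blue is ranked above Green on 13 ballots, Green above Blue on 16.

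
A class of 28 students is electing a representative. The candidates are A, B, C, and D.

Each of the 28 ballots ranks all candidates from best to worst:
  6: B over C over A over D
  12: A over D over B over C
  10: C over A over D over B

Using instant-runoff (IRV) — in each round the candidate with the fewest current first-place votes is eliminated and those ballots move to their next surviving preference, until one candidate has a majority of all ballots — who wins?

C

Round 1: A 12, B 6, C 10, D 0. D eliminated.
Round 2: A 12, B 6, C 10. B eliminated.
Round 3: A 12, C 16. C has a majority (≥15).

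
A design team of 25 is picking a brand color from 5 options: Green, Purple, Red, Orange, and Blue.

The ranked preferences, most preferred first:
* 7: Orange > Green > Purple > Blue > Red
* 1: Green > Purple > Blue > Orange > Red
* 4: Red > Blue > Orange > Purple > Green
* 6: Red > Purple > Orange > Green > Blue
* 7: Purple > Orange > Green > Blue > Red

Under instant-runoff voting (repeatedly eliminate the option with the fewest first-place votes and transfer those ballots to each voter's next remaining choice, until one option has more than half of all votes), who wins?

Round 1: Green 1, Purple 7, Red 10, Orange 7, Blue 0. Blue eliminated.
Round 2: Green 1, Purple 7, Red 10, Orange 7. Green eliminated.
Round 3: Purple 8, Red 10, Orange 7. Orange eliminated.
Round 4: Purple 15, Red 10. Purple has a majority (≥13).

Purple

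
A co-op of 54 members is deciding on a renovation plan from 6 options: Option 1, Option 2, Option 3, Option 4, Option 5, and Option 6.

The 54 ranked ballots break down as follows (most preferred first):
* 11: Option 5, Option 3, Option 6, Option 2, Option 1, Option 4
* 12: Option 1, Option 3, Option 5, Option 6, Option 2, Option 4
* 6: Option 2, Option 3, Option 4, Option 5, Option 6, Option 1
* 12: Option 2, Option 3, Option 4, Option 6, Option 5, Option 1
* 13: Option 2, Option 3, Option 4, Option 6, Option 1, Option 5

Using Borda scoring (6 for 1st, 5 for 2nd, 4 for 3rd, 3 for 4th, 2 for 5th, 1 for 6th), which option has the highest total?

Option 3

Option 1: 11×2 + 12×6 + 6×1 + 12×1 + 13×2 = 138
Option 2: 11×3 + 12×2 + 6×6 + 12×6 + 13×6 = 243
Option 3: 11×5 + 12×5 + 6×5 + 12×5 + 13×5 = 270
Option 4: 11×1 + 12×1 + 6×4 + 12×4 + 13×4 = 147
Option 5: 11×6 + 12×4 + 6×3 + 12×2 + 13×1 = 169
Option 6: 11×4 + 12×3 + 6×2 + 12×3 + 13×3 = 167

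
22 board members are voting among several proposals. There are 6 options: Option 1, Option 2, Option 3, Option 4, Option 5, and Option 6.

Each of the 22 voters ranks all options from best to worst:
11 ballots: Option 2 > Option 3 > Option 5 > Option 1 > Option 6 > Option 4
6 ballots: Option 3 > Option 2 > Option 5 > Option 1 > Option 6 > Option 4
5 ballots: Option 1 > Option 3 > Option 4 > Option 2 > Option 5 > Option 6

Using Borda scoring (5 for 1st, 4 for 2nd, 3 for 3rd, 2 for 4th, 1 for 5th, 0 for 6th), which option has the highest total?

Option 3

Option 1: 11×2 + 6×2 + 5×5 = 59
Option 2: 11×5 + 6×4 + 5×2 = 89
Option 3: 11×4 + 6×5 + 5×4 = 94
Option 4: 11×0 + 6×0 + 5×3 = 15
Option 5: 11×3 + 6×3 + 5×1 = 56
Option 6: 11×1 + 6×1 + 5×0 = 17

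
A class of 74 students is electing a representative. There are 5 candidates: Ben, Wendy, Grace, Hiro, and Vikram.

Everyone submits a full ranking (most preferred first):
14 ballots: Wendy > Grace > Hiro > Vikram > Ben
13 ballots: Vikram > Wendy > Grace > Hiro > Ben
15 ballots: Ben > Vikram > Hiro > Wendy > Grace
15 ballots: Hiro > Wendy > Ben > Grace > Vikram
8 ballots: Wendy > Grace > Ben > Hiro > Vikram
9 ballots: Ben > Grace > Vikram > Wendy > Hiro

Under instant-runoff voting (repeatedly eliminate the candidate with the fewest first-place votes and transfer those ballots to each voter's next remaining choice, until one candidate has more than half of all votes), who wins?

Round 1: Ben 24, Wendy 22, Grace 0, Hiro 15, Vikram 13. Grace eliminated.
Round 2: Ben 24, Wendy 22, Hiro 15, Vikram 13. Vikram eliminated.
Round 3: Ben 24, Wendy 35, Hiro 15. Hiro eliminated.
Round 4: Ben 24, Wendy 50. Wendy has a majority (≥38).

Wendy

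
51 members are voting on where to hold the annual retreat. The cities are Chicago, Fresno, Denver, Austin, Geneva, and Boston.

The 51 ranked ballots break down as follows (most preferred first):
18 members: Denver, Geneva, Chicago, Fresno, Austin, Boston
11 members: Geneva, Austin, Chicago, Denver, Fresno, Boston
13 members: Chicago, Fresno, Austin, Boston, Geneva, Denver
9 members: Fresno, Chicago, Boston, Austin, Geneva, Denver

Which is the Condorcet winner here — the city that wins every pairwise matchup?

Geneva vs Chicago: 29–22
Geneva vs Fresno: 29–22
Geneva vs Denver: 33–18
Geneva vs Austin: 29–22
Geneva vs Boston: 29–22
Geneva beats every other city.

Geneva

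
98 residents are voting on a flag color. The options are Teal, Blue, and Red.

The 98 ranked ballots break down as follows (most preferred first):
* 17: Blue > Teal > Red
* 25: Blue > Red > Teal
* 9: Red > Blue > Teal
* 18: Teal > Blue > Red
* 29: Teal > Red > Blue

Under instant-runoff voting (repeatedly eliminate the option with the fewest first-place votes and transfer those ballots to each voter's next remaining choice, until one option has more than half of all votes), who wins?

Blue

Round 1: Teal 47, Blue 42, Red 9. Red eliminated.
Round 2: Teal 47, Blue 51. Blue has a majority (≥50).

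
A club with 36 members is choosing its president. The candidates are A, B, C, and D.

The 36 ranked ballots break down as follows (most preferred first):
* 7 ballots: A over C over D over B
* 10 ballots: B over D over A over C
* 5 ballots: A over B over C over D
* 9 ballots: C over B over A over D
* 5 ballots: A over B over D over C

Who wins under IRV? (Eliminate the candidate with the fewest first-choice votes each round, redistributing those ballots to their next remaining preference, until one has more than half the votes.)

Round 1: A 17, B 10, C 9, D 0. D eliminated.
Round 2: A 17, B 10, C 9. C eliminated.
Round 3: A 17, B 19. B has a majority (≥19).

B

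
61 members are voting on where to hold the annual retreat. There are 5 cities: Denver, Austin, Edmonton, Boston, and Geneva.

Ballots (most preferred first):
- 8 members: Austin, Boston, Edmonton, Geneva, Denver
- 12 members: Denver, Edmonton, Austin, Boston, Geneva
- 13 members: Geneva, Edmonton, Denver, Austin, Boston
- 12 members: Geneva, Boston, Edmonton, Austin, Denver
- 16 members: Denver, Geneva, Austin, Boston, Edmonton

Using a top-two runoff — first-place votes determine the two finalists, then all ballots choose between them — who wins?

Geneva

Round 1 first-place votes: Denver 28, Austin 8, Edmonton 0, Boston 0, Geneva 25. Denver and Geneva advance.
Runoff: Denver is ranked above Geneva on 28 ballots, Geneva above Denver on 33.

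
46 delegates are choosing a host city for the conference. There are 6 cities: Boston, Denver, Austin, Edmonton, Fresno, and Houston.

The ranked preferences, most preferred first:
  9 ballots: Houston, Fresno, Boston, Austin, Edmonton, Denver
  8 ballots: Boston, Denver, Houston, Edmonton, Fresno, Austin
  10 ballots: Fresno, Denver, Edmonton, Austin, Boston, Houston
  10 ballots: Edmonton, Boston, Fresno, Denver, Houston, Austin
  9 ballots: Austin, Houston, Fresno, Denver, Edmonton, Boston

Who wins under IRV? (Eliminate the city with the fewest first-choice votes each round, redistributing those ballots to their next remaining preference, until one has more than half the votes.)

Round 1: Boston 8, Denver 0, Austin 9, Edmonton 10, Fresno 10, Houston 9. Denver eliminated.
Round 2: Boston 8, Austin 9, Edmonton 10, Fresno 10, Houston 9. Boston eliminated.
Round 3: Austin 9, Edmonton 10, Fresno 10, Houston 17. Austin eliminated.
Round 4: Edmonton 10, Fresno 10, Houston 26. Houston has a majority (≥24).

Houston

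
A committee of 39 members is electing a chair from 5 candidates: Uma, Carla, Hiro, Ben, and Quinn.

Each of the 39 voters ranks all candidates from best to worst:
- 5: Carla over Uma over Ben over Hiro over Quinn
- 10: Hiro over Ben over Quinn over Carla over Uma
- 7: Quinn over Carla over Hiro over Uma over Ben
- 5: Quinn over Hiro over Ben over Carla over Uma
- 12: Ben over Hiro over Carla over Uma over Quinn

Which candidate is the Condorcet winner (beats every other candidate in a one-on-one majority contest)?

Hiro

Hiro vs Uma: 34–5
Hiro vs Carla: 27–12
Hiro vs Ben: 22–17
Hiro vs Quinn: 27–12
Hiro beats every other candidate.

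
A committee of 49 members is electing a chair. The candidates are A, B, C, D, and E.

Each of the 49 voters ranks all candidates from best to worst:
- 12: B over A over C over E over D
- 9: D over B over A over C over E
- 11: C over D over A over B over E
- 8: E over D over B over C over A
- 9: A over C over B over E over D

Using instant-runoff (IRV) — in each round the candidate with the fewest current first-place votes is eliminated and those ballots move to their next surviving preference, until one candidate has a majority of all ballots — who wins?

Round 1: A 9, B 12, C 11, D 9, E 8. E eliminated.
Round 2: A 9, B 12, C 11, D 17. A eliminated.
Round 3: B 12, C 20, D 17. B eliminated.
Round 4: C 32, D 17. C has a majority (≥25).

C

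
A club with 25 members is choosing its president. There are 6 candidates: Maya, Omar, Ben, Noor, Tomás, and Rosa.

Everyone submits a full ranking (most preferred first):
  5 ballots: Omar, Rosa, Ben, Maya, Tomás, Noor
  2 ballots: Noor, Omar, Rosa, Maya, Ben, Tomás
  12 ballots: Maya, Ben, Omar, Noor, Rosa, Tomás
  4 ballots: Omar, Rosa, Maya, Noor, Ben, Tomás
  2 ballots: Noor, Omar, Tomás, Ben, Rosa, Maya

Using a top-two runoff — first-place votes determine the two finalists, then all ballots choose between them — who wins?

Omar

Round 1 first-place votes: Maya 12, Omar 9, Ben 0, Noor 4, Tomás 0, Rosa 0. Maya and Omar advance.
Runoff: Maya is ranked above Omar on 12 ballots, Omar above Maya on 13.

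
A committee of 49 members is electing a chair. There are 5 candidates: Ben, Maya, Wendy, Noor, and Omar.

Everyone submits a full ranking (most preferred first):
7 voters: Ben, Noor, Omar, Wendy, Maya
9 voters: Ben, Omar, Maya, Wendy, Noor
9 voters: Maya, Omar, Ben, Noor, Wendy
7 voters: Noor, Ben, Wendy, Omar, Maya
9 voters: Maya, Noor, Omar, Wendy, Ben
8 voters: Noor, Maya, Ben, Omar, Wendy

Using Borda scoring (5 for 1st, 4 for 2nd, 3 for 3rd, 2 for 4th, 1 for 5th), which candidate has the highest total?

Ben

Ben: 7×5 + 9×5 + 9×3 + 7×4 + 9×1 + 8×3 = 168
Maya: 7×1 + 9×3 + 9×5 + 7×1 + 9×5 + 8×4 = 163
Wendy: 7×2 + 9×2 + 9×1 + 7×3 + 9×2 + 8×1 = 88
Noor: 7×4 + 9×1 + 9×2 + 7×5 + 9×4 + 8×5 = 166
Omar: 7×3 + 9×4 + 9×4 + 7×2 + 9×3 + 8×2 = 150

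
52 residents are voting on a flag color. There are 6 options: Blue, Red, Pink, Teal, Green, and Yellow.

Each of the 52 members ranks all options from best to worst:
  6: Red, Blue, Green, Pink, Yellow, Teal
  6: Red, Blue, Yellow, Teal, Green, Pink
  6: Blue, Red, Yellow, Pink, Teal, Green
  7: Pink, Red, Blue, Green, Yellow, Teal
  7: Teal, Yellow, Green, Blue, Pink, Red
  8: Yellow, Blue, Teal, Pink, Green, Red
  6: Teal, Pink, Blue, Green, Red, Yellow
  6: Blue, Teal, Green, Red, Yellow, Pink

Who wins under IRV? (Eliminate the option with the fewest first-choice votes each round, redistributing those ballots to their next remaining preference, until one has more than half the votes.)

Blue

Round 1: Blue 12, Red 12, Pink 7, Teal 13, Green 0, Yellow 8. Green eliminated.
Round 2: Blue 12, Red 12, Pink 7, Teal 13, Yellow 8. Pink eliminated.
Round 3: Blue 12, Red 19, Teal 13, Yellow 8. Yellow eliminated.
Round 4: Blue 20, Red 19, Teal 13. Teal eliminated.
Round 5: Blue 33, Red 19. Blue has a majority (≥27).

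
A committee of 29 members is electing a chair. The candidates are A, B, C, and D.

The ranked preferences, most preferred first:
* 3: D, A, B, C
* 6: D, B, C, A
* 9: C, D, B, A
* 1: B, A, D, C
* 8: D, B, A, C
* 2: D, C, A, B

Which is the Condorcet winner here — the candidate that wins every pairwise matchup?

D vs A: 28–1
D vs B: 28–1
D vs C: 20–9
D beats every other candidate.

D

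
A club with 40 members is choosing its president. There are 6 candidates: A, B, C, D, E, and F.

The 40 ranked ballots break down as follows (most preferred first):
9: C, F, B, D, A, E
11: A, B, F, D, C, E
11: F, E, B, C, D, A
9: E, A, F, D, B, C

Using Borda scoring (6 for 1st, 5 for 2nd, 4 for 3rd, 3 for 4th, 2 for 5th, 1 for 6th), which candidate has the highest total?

A: 9×2 + 11×6 + 11×1 + 9×5 = 140
B: 9×4 + 11×5 + 11×4 + 9×2 = 153
C: 9×6 + 11×2 + 11×3 + 9×1 = 118
D: 9×3 + 11×3 + 11×2 + 9×3 = 109
E: 9×1 + 11×1 + 11×5 + 9×6 = 129
F: 9×5 + 11×4 + 11×6 + 9×4 = 191

F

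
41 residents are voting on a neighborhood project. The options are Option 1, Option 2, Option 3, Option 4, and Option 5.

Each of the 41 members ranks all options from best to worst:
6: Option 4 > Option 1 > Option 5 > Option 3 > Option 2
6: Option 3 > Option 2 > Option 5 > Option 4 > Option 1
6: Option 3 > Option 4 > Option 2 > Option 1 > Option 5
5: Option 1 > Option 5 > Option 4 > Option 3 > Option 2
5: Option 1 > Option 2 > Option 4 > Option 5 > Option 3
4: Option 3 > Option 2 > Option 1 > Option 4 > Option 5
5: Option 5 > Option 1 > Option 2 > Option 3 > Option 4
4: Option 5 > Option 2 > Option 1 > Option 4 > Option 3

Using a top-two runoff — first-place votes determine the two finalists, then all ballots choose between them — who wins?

Option 1

Round 1 first-place votes: Option 1 10, Option 2 0, Option 3 16, Option 4 6, Option 5 9. Option 3 and Option 1 advance.
Runoff: Option 3 is ranked above Option 1 on 16 ballots, Option 1 above Option 3 on 25.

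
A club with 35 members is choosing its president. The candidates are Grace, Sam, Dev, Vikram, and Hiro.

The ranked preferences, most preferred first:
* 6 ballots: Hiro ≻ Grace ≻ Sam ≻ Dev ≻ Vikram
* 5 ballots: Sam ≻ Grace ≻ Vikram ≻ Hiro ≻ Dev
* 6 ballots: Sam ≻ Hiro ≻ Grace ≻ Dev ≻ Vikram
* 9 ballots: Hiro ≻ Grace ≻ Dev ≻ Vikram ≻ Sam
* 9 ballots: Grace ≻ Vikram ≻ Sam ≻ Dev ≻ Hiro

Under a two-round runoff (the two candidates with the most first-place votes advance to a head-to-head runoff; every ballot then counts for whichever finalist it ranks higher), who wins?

Sam

Round 1 first-place votes: Grace 9, Sam 11, Dev 0, Vikram 0, Hiro 15. Hiro and Sam advance.
Runoff: Hiro is ranked above Sam on 15 ballots, Sam above Hiro on 20.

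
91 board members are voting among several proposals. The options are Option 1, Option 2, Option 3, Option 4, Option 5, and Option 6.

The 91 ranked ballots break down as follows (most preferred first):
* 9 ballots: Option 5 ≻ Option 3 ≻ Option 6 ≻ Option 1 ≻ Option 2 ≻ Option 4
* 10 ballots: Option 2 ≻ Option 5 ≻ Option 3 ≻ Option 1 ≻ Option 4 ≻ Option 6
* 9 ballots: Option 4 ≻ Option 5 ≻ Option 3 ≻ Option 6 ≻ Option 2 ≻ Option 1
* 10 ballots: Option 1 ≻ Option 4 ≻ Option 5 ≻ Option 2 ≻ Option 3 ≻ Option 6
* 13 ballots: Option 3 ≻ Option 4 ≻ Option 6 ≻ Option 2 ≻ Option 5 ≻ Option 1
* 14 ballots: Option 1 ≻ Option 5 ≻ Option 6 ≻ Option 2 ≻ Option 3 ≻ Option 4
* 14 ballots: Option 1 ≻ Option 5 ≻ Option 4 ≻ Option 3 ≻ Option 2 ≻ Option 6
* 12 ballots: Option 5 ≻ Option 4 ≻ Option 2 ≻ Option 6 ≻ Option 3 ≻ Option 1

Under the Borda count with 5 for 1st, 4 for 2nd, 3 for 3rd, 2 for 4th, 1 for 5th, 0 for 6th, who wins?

Option 5

Option 1: 9×2 + 10×2 + 9×0 + 10×5 + 13×0 + 14×5 + 14×5 + 12×0 = 228
Option 2: 9×1 + 10×5 + 9×1 + 10×2 + 13×2 + 14×2 + 14×1 + 12×3 = 192
Option 3: 9×4 + 10×3 + 9×3 + 10×1 + 13×5 + 14×1 + 14×2 + 12×1 = 222
Option 4: 9×0 + 10×1 + 9×5 + 10×4 + 13×4 + 14×0 + 14×3 + 12×4 = 237
Option 5: 9×5 + 10×4 + 9×4 + 10×3 + 13×1 + 14×4 + 14×4 + 12×5 = 336
Option 6: 9×3 + 10×0 + 9×2 + 10×0 + 13×3 + 14×3 + 14×0 + 12×2 = 150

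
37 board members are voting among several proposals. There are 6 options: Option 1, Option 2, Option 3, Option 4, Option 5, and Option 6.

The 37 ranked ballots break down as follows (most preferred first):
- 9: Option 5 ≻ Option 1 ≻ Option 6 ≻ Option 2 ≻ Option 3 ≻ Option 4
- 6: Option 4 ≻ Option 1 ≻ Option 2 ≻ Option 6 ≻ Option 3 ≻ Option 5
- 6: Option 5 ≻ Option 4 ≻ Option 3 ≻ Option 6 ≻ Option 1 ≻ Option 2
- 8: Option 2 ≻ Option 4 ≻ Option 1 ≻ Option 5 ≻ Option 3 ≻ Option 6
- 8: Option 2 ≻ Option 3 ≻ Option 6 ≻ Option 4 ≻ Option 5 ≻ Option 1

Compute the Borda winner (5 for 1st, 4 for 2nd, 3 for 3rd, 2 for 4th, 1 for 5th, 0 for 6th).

Option 1: 9×4 + 6×4 + 6×1 + 8×3 + 8×0 = 90
Option 2: 9×2 + 6×3 + 6×0 + 8×5 + 8×5 = 116
Option 3: 9×1 + 6×1 + 6×3 + 8×1 + 8×4 = 73
Option 4: 9×0 + 6×5 + 6×4 + 8×4 + 8×2 = 102
Option 5: 9×5 + 6×0 + 6×5 + 8×2 + 8×1 = 99
Option 6: 9×3 + 6×2 + 6×2 + 8×0 + 8×3 = 75

Option 2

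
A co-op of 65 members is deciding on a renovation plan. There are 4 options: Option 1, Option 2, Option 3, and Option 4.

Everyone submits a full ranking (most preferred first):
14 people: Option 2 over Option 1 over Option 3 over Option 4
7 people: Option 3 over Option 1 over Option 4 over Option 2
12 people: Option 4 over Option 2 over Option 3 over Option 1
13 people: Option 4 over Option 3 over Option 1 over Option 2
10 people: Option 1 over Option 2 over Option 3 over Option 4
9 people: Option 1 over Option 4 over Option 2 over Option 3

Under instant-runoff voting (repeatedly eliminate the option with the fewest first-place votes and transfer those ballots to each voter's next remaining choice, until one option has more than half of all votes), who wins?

Option 1

Round 1: Option 1 19, Option 2 14, Option 3 7, Option 4 25. Option 3 eliminated.
Round 2: Option 1 26, Option 2 14, Option 4 25. Option 2 eliminated.
Round 3: Option 1 40, Option 4 25. Option 1 has a majority (≥33).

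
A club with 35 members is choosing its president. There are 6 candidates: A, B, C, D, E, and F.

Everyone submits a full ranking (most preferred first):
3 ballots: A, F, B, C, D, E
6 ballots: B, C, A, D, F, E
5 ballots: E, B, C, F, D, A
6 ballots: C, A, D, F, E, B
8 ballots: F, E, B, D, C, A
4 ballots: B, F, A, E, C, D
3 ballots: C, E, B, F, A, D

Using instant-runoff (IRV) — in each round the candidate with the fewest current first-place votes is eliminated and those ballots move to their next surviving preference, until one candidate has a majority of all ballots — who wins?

Round 1: A 3, B 10, C 9, D 0, E 5, F 8. D eliminated.
Round 2: A 3, B 10, C 9, E 5, F 8. A eliminated.
Round 3: B 10, C 9, E 5, F 11. E eliminated.
Round 4: B 15, C 9, F 11. C eliminated.
Round 5: B 18, F 17. B has a majority (≥18).

B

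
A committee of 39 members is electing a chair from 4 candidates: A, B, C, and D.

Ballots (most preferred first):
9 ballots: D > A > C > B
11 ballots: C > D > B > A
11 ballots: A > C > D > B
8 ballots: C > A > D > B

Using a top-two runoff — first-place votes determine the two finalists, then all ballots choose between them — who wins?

Round 1 first-place votes: A 11, B 0, C 19, D 9. C and A advance.
Runoff: C is ranked above A on 19 ballots, A above C on 20.

A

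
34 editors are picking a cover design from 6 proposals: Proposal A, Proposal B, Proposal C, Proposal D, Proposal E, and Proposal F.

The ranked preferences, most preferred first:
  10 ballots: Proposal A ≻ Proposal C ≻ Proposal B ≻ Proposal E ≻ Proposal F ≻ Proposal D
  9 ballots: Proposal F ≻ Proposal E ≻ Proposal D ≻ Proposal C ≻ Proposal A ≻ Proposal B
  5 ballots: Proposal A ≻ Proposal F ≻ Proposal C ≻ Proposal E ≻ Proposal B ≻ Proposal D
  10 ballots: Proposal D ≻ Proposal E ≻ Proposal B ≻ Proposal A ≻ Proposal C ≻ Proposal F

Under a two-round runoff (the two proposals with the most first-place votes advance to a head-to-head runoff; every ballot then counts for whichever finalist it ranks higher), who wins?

Round 1 first-place votes: Proposal A 15, Proposal B 0, Proposal C 0, Proposal D 10, Proposal E 0, Proposal F 9. Proposal A and Proposal D advance.
Runoff: Proposal A is ranked above Proposal D on 15 ballots, Proposal D above Proposal A on 19.

Proposal D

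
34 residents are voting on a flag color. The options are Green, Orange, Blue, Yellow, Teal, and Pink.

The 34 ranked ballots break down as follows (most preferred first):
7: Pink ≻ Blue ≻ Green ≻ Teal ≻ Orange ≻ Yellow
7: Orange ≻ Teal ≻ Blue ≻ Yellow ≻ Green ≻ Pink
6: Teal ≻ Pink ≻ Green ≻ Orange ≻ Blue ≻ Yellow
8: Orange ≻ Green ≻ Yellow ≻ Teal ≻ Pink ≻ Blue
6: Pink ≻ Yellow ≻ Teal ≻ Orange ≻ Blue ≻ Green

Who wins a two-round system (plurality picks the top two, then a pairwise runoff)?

Pink

Round 1 first-place votes: Green 0, Orange 15, Blue 0, Yellow 0, Teal 6, Pink 13. Orange and Pink advance.
Runoff: Orange is ranked above Pink on 15 ballots, Pink above Orange on 19.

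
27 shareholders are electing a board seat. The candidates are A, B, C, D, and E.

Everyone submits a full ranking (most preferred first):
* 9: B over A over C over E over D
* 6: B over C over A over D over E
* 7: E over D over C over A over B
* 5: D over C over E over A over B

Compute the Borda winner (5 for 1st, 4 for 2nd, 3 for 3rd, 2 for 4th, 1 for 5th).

C

A: 9×4 + 6×3 + 7×2 + 5×2 = 78
B: 9×5 + 6×5 + 7×1 + 5×1 = 87
C: 9×3 + 6×4 + 7×3 + 5×4 = 92
D: 9×1 + 6×2 + 7×4 + 5×5 = 74
E: 9×2 + 6×1 + 7×5 + 5×3 = 74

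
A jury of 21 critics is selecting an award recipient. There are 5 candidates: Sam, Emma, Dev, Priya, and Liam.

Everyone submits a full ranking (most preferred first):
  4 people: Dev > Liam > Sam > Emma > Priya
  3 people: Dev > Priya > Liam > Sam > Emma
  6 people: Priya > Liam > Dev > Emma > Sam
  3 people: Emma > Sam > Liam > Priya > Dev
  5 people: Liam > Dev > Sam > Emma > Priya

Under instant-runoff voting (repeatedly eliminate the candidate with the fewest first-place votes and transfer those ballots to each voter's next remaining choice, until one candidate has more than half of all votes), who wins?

Liam

Round 1: Sam 0, Emma 3, Dev 7, Priya 6, Liam 5. Sam eliminated.
Round 2: Emma 3, Dev 7, Priya 6, Liam 5. Emma eliminated.
Round 3: Dev 7, Priya 6, Liam 8. Priya eliminated.
Round 4: Dev 7, Liam 14. Liam has a majority (≥11).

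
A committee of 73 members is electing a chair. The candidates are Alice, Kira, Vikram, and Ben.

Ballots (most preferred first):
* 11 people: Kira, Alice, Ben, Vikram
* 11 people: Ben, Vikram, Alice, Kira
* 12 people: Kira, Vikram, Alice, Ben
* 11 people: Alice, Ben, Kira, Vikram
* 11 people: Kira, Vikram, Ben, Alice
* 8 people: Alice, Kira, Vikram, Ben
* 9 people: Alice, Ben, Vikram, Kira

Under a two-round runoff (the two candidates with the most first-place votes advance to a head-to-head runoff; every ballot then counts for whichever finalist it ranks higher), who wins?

Alice

Round 1 first-place votes: Alice 28, Kira 34, Vikram 0, Ben 11. Kira and Alice advance.
Runoff: Kira is ranked above Alice on 34 ballots, Alice above Kira on 39.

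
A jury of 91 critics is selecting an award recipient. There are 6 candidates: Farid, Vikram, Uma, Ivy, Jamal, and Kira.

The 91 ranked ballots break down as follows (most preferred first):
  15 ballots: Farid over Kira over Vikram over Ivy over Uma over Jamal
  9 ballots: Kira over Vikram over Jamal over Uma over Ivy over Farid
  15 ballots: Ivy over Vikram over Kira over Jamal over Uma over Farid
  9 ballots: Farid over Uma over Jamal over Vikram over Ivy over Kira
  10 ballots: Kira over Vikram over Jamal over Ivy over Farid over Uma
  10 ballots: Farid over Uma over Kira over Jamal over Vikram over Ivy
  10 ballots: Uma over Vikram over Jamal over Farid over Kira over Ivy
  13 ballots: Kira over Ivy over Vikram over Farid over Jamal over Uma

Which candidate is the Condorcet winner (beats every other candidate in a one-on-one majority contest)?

Kira vs Farid: 47–44
Kira vs Vikram: 57–34
Kira vs Uma: 62–29
Kira vs Ivy: 67–24
Kira vs Jamal: 72–19
Kira beats every other candidate.

Kira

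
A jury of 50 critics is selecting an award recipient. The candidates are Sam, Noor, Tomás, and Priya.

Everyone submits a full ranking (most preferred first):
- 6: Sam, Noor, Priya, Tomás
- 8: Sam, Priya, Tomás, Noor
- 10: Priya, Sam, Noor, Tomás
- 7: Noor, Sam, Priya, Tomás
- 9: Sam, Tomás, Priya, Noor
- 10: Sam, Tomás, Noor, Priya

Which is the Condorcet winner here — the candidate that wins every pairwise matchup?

Sam

Sam vs Noor: 43–7
Sam vs Tomás: 50–0
Sam vs Priya: 40–10
Sam beats every other candidate.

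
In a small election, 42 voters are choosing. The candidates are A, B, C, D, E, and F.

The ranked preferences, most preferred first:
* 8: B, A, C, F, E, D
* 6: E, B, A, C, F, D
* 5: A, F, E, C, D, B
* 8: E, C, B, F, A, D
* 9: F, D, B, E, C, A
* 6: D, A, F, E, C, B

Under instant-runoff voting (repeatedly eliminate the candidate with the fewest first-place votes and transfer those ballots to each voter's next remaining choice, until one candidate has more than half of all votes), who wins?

F

Round 1: A 5, B 8, C 0, D 6, E 14, F 9. C eliminated.
Round 2: A 5, B 8, D 6, E 14, F 9. A eliminated.
Round 3: B 8, D 6, E 14, F 14. D eliminated.
Round 4: B 8, E 14, F 20. B eliminated.
Round 5: E 14, F 28. F has a majority (≥22).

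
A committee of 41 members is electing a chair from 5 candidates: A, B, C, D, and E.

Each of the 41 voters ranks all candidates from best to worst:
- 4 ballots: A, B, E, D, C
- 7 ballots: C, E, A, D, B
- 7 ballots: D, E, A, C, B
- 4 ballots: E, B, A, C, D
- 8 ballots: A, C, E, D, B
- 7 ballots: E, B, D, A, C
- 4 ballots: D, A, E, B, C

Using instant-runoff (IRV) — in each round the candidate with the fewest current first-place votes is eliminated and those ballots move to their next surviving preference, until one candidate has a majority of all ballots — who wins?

Round 1: A 12, B 0, C 7, D 11, E 11. B eliminated.
Round 2: A 12, C 7, D 11, E 11. C eliminated.
Round 3: A 12, D 11, E 18. D eliminated.
Round 4: A 16, E 25. E has a majority (≥21).

E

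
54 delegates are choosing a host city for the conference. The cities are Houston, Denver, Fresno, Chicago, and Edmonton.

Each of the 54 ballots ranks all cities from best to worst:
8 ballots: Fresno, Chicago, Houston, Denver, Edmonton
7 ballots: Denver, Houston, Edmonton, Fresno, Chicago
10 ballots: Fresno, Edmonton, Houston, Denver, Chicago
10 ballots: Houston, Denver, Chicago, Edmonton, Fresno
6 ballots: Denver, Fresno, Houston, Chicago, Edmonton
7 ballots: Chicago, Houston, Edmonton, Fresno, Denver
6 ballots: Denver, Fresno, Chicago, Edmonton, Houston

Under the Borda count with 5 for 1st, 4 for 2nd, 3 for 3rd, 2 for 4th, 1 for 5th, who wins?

Houston

Houston: 8×3 + 7×4 + 10×3 + 10×5 + 6×3 + 7×4 + 6×1 = 184
Denver: 8×2 + 7×5 + 10×2 + 10×4 + 6×5 + 7×1 + 6×5 = 178
Fresno: 8×5 + 7×2 + 10×5 + 10×1 + 6×4 + 7×2 + 6×4 = 176
Chicago: 8×4 + 7×1 + 10×1 + 10×3 + 6×2 + 7×5 + 6×3 = 144
Edmonton: 8×1 + 7×3 + 10×4 + 10×2 + 6×1 + 7×3 + 6×2 = 128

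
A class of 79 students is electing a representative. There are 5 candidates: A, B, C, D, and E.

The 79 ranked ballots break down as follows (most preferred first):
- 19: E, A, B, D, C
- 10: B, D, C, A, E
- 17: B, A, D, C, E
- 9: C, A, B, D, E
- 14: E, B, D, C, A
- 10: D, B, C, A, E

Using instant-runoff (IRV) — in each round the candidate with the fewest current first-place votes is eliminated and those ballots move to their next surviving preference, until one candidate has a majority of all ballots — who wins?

B

Round 1: A 0, B 27, C 9, D 10, E 33. A eliminated.
Round 2: B 27, C 9, D 10, E 33. C eliminated.
Round 3: B 36, D 10, E 33. D eliminated.
Round 4: B 46, E 33. B has a majority (≥40).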